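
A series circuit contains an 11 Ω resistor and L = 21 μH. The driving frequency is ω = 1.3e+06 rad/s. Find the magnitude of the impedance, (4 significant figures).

X_L = ωL = 27.30 Ω
Z = 11.00 + j27.30 Ω
|Z| = √(11.00² + 27.30²) = 29.43 Ω

29.43 Ω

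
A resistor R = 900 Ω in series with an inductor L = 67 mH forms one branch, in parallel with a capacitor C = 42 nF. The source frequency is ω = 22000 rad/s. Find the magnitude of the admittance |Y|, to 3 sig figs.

X_L = ωL = 1470 Ω
X_C = 1/(ωC) = 1080 Ω
Branch 1 (R+jX_L): Z₁ = 900 + j1470 Ω, |Z₁| = 1730 Ω
Branch 2 (−jX_C): Z₂ = −j1080 Ω
Parallel: Z = Z₁Z₂/(Z₁+Z₂), |Z| = 1900 Ω, ∠Z = -54.9°
|Y| = 1/|Z| = 525 μS

525 μS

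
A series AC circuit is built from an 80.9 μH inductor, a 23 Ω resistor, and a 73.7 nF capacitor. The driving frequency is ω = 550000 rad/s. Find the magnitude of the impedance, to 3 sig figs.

X_L = ωL = 44.5 Ω
X_C = 1/(ωC) = 24.7 Ω
Net reactance X = X_L − X_C = 19.8 Ω
Z = 23.0 + j19.8 Ω
|Z| = √(23.0² + 19.8²) = 30.4 Ω

30.4 Ω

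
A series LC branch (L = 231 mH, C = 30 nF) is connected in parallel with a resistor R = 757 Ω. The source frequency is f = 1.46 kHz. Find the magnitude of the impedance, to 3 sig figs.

677 Ω

ω = 2πf = 9173 rad/s
X_L = ωL = 2120 Ω
X_C = 1/(ωC) = 3630 Ω
Branch 1: Z₁ = R = 757 Ω
Branch 2 (series LC): Z₂ = j(X_L − X_C) = −j1510 Ω
Parallel: Z = Z₁Z₂/(Z₁+Z₂), |Z| = 677 Ω, ∠Z = -26.6°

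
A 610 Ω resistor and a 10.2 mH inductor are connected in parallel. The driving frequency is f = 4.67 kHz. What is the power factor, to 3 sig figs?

ω = 2πf = 29340 rad/s
X_L = ωL = 299 Ω
Parallel: admittances add. Y = 1/R + 1/(jωL)
Y = (0.00164 − j0.00334) S
|Y| = 0.00372 S → |Z| = 1/|Y| = 269 Ω, ∠Z = −∠Y = 63.9°
cos φ = cos(63.9°) = 0.440

0.440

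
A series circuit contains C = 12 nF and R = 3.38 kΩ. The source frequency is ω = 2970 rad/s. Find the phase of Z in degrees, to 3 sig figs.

-83.1°

X_C = 1/(ωC) = 28100 Ω
Z = 3380 − j28100 Ω
|Z| = √(3380² + 28100²) = 28300 Ω
∠Z = arctan(-28100/3380) = -83.1°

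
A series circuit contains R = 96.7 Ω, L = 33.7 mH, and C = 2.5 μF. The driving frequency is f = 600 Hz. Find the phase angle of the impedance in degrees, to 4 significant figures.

12.22°

ω = 2πf = 3770 rad/s
X_L = ωL = 127.0 Ω
X_C = 1/(ωC) = 106.1 Ω
Net reactance X = X_L − X_C = 20.94 Ω
Z = 96.70 + j20.94 Ω
|Z| = √(96.70² + 20.94²) = 98.94 Ω
∠Z = arctan(20.94/96.70) = 12.22°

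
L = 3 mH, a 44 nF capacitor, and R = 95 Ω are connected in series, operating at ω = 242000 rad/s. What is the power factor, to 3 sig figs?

0.149

X_L = ωL = 726 Ω
X_C = 1/(ωC) = 93.9 Ω
Net reactance X = X_L − X_C = 632 Ω
Z = 95.0 + j632 Ω
|Z| = √(95.0² + 632²) = 639 Ω
∠Z = arctan(632/95.0) = 81.5°
cos φ = cos(81.5°) = 0.149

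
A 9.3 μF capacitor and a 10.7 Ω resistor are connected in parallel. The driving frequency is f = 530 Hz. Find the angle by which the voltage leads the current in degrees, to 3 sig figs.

ω = 2πf = 3330 rad/s
X_C = 1/(ωC) = 32.3 Ω
Parallel: admittances add. Y = 1/R + jωC
Y = (0.0935 + j0.0310) S
|Y| = 0.0985 S → |Z| = 1/|Y| = 10.2 Ω, ∠Z = −∠Y = -18.3°

-18.3°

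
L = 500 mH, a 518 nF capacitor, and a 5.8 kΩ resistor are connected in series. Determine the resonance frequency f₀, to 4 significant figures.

312.7 Hz

ω₀ = 1/√(LC) = 1/√(0.5 × 5.18e-07) = 1965 rad/s
f₀ = ω₀/(2π) = 312.7 Hz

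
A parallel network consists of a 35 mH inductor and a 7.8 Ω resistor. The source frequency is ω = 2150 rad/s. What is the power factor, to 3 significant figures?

0.995

X_L = ωL = 75.3 Ω
Parallel: admittances add. Y = 1/R + 1/(jωL)
Y = (0.128 − j0.0133) S
|Y| = 0.129 S → |Z| = 1/|Y| = 7.76 Ω, ∠Z = −∠Y = 5.92°
cos φ = cos(5.92°) = 0.995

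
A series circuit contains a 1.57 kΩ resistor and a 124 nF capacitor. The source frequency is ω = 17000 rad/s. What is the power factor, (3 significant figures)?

X_C = 1/(ωC) = 474 Ω
Z = 1570 − j474 Ω
|Z| = √(1570² + 474²) = 1640 Ω
∠Z = arctan(-474/1570) = -16.8°
cos φ = cos(-16.8°) = 0.957

0.957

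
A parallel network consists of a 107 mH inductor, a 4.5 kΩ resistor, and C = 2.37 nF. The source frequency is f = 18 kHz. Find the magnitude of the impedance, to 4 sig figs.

ω = 2πf = 113100 rad/s
X_L = ωL = 12100 Ω
X_C = 1/(ωC) = 3731 Ω
Parallel: admittances add. Y = 1/R + 1/(jωL) + jωC
Y = (0.0002222 + j0.0001854) S
|Y| = 0.0002894 S → |Z| = 1/|Y| = 3455 Ω, ∠Z = −∠Y = -39.84°

3455 Ω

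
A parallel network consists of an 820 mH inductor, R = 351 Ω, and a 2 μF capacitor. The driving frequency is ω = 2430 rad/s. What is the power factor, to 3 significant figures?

X_L = ωL = 1990 Ω
X_C = 1/(ωC) = 206 Ω
Parallel: admittances add. Y = 1/R + 1/(jωL) + jωC
Y = (0.00285 + j0.00436) S
|Y| = 0.00521 S → |Z| = 1/|Y| = 192 Ω, ∠Z = −∠Y = -56.8°
cos φ = cos(-56.8°) = 0.547

0.547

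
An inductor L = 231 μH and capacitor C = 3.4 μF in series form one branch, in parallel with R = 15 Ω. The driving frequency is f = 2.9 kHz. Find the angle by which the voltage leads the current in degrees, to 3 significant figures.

ω = 2πf = 18220 rad/s
X_L = ωL = 4.21 Ω
X_C = 1/(ωC) = 16.1 Ω
Branch 1: Z₁ = R = 15.0 Ω
Branch 2 (series LC): Z₂ = j(X_L − X_C) = −j11.9 Ω
Parallel: Z = Z₁Z₂/(Z₁+Z₂), |Z| = 9.34 Ω, ∠Z = -51.5°

-51.5°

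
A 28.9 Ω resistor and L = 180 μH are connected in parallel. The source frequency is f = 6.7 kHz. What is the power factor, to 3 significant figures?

0.254

ω = 2πf = 42100 rad/s
X_L = ωL = 7.58 Ω
Parallel: admittances add. Y = 1/R + 1/(jωL)
Y = (0.0346 − j0.132) S
|Y| = 0.136 S → |Z| = 1/|Y| = 7.33 Ω, ∠Z = −∠Y = 75.3°
cos φ = cos(75.3°) = 0.254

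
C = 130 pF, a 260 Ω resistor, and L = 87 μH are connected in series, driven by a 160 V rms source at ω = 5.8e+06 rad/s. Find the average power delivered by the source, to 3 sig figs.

X_L = ωL = 505 Ω
X_C = 1/(ωC) = 1330 Ω
Net reactance X = X_L − X_C = -822 Ω
Z = 260 − j822 Ω
|Z| = √(260² + 822²) = 862 Ω
∠Z = arctan(-822/260) = -72.4°
I = V/|Z| = 186 mA
P = VI cos φ = 160 × 0.186 × cos(-72.4°) = 8.96 W

8.96 W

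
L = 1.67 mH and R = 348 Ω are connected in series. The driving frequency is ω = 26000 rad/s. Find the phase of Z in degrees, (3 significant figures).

7.11°

X_L = ωL = 43.4 Ω
Z = 348 + j43.4 Ω
|Z| = √(348² + 43.4²) = 351 Ω
∠Z = arctan(43.4/348) = 7.11°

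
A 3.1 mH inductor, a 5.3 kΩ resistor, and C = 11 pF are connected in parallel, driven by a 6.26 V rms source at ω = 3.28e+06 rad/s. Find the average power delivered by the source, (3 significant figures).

X_L = ωL = 10200 Ω
X_C = 1/(ωC) = 27700 Ω
Parallel: admittances add. Y = 1/R + 1/(jωL) + jωC
Y = (0.000189 − j6.23e-05) S
|Y| = 0.000199 S → |Z| = 1/|Y| = 5030 Ω, ∠Z = −∠Y = 18.3°
I = V/|Z| = 1.24 mA
P = VI cos φ = 6.26 × 0.00124 × cos(18.3°) = 7.39 mW

7.39 mW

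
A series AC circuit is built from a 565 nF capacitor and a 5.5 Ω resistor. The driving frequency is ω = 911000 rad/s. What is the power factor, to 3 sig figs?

0.943

X_C = 1/(ωC) = 1.94 Ω
Z = 5.50 − j1.94 Ω
|Z| = √(5.50² + 1.94²) = 5.83 Ω
∠Z = arctan(-1.94/5.50) = -19.5°
cos φ = cos(-19.5°) = 0.943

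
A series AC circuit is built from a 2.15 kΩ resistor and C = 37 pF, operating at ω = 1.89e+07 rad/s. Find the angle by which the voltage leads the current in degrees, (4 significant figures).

X_C = 1/(ωC) = 1430 Ω
Z = 2150 − j1430 Ω
|Z| = √(2150² + 1430²) = 2582 Ω
∠Z = arctan(-1430/2150) = -33.63°

-33.63°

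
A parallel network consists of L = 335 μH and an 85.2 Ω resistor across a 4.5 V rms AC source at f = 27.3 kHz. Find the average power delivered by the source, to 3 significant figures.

238 mW

ω = 2πf = 171500 rad/s
X_L = ωL = 57.5 Ω
Parallel: admittances add. Y = 1/R + 1/(jωL)
Y = (0.0117 − j0.0174) S
|Y| = 0.0210 S → |Z| = 1/|Y| = 47.6 Ω, ∠Z = −∠Y = 56.0°
I = V/|Z| = 94.5 mA
P = VI cos φ = 4.5 × 0.0945 × cos(56.0°) = 238 mW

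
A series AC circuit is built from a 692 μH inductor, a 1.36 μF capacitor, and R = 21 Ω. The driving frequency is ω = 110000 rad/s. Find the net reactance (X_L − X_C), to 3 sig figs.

69.4 Ω

X_L = ωL = 76.1 Ω
X_C = 1/(ωC) = 6.68 Ω
X = 76.1 − 6.68 = 69.4 Ω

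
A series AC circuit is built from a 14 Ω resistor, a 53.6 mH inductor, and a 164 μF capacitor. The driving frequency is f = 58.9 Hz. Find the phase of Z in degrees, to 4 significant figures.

ω = 2πf = 370.1 rad/s
X_L = ωL = 19.84 Ω
X_C = 1/(ωC) = 16.48 Ω
Net reactance X = X_L − X_C = 3.360 Ω
Z = 14.00 + j3.360 Ω
|Z| = √(14.00² + 3.360²) = 14.40 Ω
∠Z = arctan(3.360/14.00) = 13.50°

13.50°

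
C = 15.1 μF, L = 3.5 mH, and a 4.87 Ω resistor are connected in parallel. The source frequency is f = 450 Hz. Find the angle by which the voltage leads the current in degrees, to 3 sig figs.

15.9°

ω = 2πf = 2827 rad/s
X_L = ωL = 9.90 Ω
X_C = 1/(ωC) = 23.4 Ω
Parallel: admittances add. Y = 1/R + 1/(jωL) + jωC
Y = (0.205 − j0.0584) S
|Y| = 0.213 S → |Z| = 1/|Y| = 4.68 Ω, ∠Z = −∠Y = 15.9°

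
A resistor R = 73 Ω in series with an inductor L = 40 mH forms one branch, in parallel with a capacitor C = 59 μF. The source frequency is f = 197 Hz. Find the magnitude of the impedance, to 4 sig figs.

14.85 Ω

ω = 2πf = 1238 rad/s
X_L = ωL = 49.51 Ω
X_C = 1/(ωC) = 13.69 Ω
Branch 1 (R+jX_L): Z₁ = 73.00 + j49.51 Ω, |Z₁| = 88.21 Ω
Branch 2 (−jX_C): Z₂ = −j13.69 Ω
Parallel: Z = Z₁Z₂/(Z₁+Z₂), |Z| = 14.85 Ω, ∠Z = -81.99°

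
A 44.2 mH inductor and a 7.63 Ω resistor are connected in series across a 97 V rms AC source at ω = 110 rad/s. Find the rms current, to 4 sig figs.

X_L = ωL = 4.862 Ω
Z = 7.630 + j4.862 Ω
|Z| = √(7.630² + 4.862²) = 9.047 Ω
I = V/|Z| = 97/9.047 = 10.72 A

10.72 A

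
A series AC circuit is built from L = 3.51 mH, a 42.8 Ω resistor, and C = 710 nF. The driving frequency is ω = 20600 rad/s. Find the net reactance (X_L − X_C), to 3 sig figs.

X_L = ωL = 72.3 Ω
X_C = 1/(ωC) = 68.4 Ω
X = 72.3 − 68.4 = 3.93 Ω

3.93 Ω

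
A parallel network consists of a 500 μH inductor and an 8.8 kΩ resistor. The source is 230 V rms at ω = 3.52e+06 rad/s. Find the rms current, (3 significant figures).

X_L = ωL = 1760 Ω
Parallel: admittances add. Y = 1/R + 1/(jωL)
Y = (0.000114 − j0.000568) S
|Y| = 0.000579 S → |Z| = 1/|Y| = 1730 Ω, ∠Z = −∠Y = 78.7°
I = V/|Z| = 230/1730 = 133 mA

133 mA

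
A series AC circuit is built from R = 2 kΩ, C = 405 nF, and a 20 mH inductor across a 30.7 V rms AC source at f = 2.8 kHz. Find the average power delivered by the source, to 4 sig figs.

ω = 2πf = 17590 rad/s
X_L = ωL = 351.9 Ω
X_C = 1/(ωC) = 140.3 Ω
Net reactance X = X_L − X_C = 211.5 Ω
Z = 2000 + j211.5 Ω
|Z| = √(2000² + 211.5²) = 2011 Ω
∠Z = arctan(211.5/2000) = 6.037°
I = V/|Z| = 15.26 mA
P = VI cos φ = 30.7 × 0.01526 × cos(6.037°) = 466.0 mW

466.0 mW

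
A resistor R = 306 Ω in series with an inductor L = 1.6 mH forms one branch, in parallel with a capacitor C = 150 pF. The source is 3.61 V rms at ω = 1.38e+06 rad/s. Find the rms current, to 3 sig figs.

885 μA

X_L = ωL = 2210 Ω
X_C = 1/(ωC) = 4830 Ω
Branch 1 (R+jX_L): Z₁ = 306 + j2210 Ω, |Z₁| = 2230 Ω
Branch 2 (−jX_C): Z₂ = −j4830 Ω
Parallel: Z = Z₁Z₂/(Z₁+Z₂), |Z| = 4080 Ω, ∠Z = 75.5°
I = V/|Z| = 3.61/4080 = 885 μA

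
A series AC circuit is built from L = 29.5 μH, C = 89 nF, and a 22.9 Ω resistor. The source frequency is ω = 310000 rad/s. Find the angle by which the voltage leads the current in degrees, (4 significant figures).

-49.80°

X_L = ωL = 9.145 Ω
X_C = 1/(ωC) = 36.25 Ω
Net reactance X = X_L − X_C = -27.10 Ω
Z = 22.90 − j27.10 Ω
|Z| = √(22.90² + 27.10²) = 35.48 Ω
∠Z = arctan(-27.10/22.90) = -49.80°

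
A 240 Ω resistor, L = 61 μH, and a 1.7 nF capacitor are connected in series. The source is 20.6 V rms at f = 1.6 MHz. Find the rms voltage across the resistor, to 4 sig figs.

ω = 2πf = 1.005e+07 rad/s
X_L = ωL = 613.2 Ω
X_C = 1/(ωC) = 58.51 Ω
Net reactance X = X_L − X_C = 554.7 Ω
Z = 240.0 + j554.7 Ω
|Z| = √(240.0² + 554.7²) = 604.4 Ω
I = V/|Z| = 34.08 mA
V_R = I·|Z_R| = 0.03408 × 240.0 = 8.180 V

8.180 V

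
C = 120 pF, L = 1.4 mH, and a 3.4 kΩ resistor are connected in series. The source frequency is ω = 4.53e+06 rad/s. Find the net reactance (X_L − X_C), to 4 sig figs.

X_L = ωL = 6342 Ω
X_C = 1/(ωC) = 1840 Ω
X = 6342 − 1840 = 4502 Ω

4502 Ω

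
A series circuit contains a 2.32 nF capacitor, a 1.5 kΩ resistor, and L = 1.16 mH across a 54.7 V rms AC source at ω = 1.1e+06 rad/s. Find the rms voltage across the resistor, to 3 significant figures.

X_L = ωL = 1280 Ω
X_C = 1/(ωC) = 392 Ω
Net reactance X = X_L − X_C = 884 Ω
Z = 1500 + j884 Ω
|Z| = √(1500² + 884²) = 1740 Ω
I = V/|Z| = 31.4 mA
V_R = I·|Z_R| = 0.0314 × 1500 = 47.1 V

47.1 V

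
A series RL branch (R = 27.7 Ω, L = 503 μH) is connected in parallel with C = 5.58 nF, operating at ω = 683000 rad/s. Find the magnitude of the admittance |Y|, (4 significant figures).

X_L = ωL = 343.5 Ω
X_C = 1/(ωC) = 262.4 Ω
Branch 1 (R+jX_L): Z₁ = 27.70 + j343.5 Ω, |Z₁| = 344.7 Ω
Branch 2 (−jX_C): Z₂ = −j262.4 Ω
Parallel: Z = Z₁Z₂/(Z₁+Z₂), |Z| = 1055 Ω, ∠Z = -75.76°
|Y| = 1/|Z| = 948.3 μS

948.3 μS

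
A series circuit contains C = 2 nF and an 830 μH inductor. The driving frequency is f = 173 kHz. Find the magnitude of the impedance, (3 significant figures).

442 Ω

ω = 2πf = 1.087e+06 rad/s
X_L = ωL = 902 Ω
X_C = 1/(ωC) = 460 Ω
Net reactance X = X_L − X_C = 442 Ω
Z = j442 Ω
|Z| = √(0² + 442²) = 442 Ω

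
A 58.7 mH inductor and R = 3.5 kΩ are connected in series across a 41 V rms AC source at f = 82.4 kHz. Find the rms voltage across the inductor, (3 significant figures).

40.7 V

ω = 2πf = 517700 rad/s
X_L = ωL = 30400 Ω
Z = 3500 + j30400 Ω
|Z| = √(3500² + 30400²) = 30600 Ω
I = V/|Z| = 1.34 mA
V_L = I·|Z_L| = 0.00134 × 30400 = 40.7 V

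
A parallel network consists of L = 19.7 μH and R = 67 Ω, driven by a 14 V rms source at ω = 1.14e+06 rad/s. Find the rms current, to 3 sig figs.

X_L = ωL = 22.5 Ω
Parallel: admittances add. Y = 1/R + 1/(jωL)
Y = (0.0149 − j0.0445) S
|Y| = 0.0470 S → |Z| = 1/|Y| = 21.3 Ω, ∠Z = −∠Y = 71.5°
I = V/|Z| = 14/21.3 = 657 mA

657 mA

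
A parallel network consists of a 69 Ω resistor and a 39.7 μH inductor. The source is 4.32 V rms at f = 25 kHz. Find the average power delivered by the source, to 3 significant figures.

ω = 2πf = 157100 rad/s
X_L = ωL = 6.24 Ω
Parallel: admittances add. Y = 1/R + 1/(jωL)
Y = (0.0145 − j0.160) S
|Y| = 0.161 S → |Z| = 1/|Y| = 6.21 Ω, ∠Z = −∠Y = 84.8°
I = V/|Z| = 696 mA
P = VI cos φ = 4.32 × 0.696 × cos(84.8°) = 270 mW

270 mW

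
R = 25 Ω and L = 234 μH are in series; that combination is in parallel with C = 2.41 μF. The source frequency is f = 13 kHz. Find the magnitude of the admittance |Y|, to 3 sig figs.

ω = 2πf = 81680 rad/s
X_L = ωL = 19.1 Ω
X_C = 1/(ωC) = 5.08 Ω
Branch 1 (R+jX_L): Z₁ = 25.0 + j19.1 Ω, |Z₁| = 31.5 Ω
Branch 2 (−jX_C): Z₂ = −j5.08 Ω
Parallel: Z = Z₁Z₂/(Z₁+Z₂), |Z| = 5.58 Ω, ∠Z = -81.9°
|Y| = 1/|Z| = 179 mS

179 mS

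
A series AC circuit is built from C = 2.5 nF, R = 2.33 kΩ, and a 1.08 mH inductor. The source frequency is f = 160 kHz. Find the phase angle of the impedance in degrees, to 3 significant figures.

ω = 2πf = 1.005e+06 rad/s
X_L = ωL = 1090 Ω
X_C = 1/(ωC) = 398 Ω
Net reactance X = X_L − X_C = 688 Ω
Z = 2330 + j688 Ω
|Z| = √(2330² + 688²) = 2430 Ω
∠Z = arctan(688/2330) = 16.4°

16.4°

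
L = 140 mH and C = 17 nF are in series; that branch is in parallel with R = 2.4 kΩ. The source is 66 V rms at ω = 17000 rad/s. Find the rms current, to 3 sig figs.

X_L = ωL = 2380 Ω
X_C = 1/(ωC) = 3460 Ω
Branch 1: Z₁ = R = 2400 Ω
Branch 2 (series LC): Z₂ = j(X_L − X_C) = −j1080 Ω
Parallel: Z = Z₁Z₂/(Z₁+Z₂), |Z| = 985 Ω, ∠Z = -65.8°
I = V/|Z| = 66/985 = 67.0 mA

67.0 mA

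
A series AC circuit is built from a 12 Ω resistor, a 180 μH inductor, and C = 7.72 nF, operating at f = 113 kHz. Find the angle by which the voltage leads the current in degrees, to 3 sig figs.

ω = 2πf = 710000 rad/s
X_L = ωL = 128 Ω
X_C = 1/(ωC) = 182 Ω
Net reactance X = X_L − X_C = -54.6 Ω
Z = 12.0 − j54.6 Ω
|Z| = √(12.0² + 54.6²) = 55.9 Ω
∠Z = arctan(-54.6/12.0) = -77.6°

-77.6°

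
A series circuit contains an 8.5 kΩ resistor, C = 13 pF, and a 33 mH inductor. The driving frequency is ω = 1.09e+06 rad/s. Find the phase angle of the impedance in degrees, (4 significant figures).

X_L = ωL = 35970 Ω
X_C = 1/(ωC) = 70570 Ω
Net reactance X = X_L − X_C = -34600 Ω
Z = 8500 − j34600 Ω
|Z| = √(8500² + 34600²) = 35630 Ω
∠Z = arctan(-34600/8500) = -76.20°

-76.20°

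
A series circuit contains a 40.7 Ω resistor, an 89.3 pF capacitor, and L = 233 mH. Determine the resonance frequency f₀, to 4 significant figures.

ω₀ = 1/√(LC) = 1/√(0.233 × 8.93e-11) = 219200 rad/s
f₀ = ω₀/(2π) = 34.89 kHz

34.89 kHz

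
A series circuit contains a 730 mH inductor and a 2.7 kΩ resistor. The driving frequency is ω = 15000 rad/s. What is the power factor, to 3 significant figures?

0.239

X_L = ωL = 11000 Ω
Z = 2700 + j11000 Ω
|Z| = √(2700² + 11000²) = 11300 Ω
∠Z = arctan(11000/2700) = 76.1°
cos φ = cos(76.1°) = 0.239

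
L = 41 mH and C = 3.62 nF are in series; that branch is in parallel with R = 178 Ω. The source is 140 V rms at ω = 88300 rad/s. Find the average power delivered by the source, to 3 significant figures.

110 W

X_L = ωL = 3620 Ω
X_C = 1/(ωC) = 3130 Ω
Branch 1: Z₁ = R = 178 Ω
Branch 2 (series LC): Z₂ = j(X_L − X_C) = j492 Ω
Parallel: Z = Z₁Z₂/(Z₁+Z₂), |Z| = 167 Ω, ∠Z = 19.9°
I = V/|Z| = 836 mA
P = VI cos φ = 140 × 0.836 × cos(19.9°) = 110 W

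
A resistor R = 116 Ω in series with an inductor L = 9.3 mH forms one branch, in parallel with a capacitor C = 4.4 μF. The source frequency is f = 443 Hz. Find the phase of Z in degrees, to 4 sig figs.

-51.74°

ω = 2πf = 2783 rad/s
X_L = ωL = 25.89 Ω
X_C = 1/(ωC) = 81.65 Ω
Branch 1 (R+jX_L): Z₁ = 116.0 + j25.89 Ω, |Z₁| = 118.9 Ω
Branch 2 (−jX_C): Z₂ = −j81.65 Ω
Parallel: Z = Z₁Z₂/(Z₁+Z₂), |Z| = 75.40 Ω, ∠Z = -51.74°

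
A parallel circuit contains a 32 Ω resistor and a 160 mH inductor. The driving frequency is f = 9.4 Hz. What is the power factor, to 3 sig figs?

ω = 2πf = 59.06 rad/s
X_L = ωL = 9.45 Ω
Parallel: admittances add. Y = 1/R + 1/(jωL)
Y = (0.0312 − j0.106) S
|Y| = 0.110 S → |Z| = 1/|Y| = 9.06 Ω, ∠Z = −∠Y = 73.5°
cos φ = cos(73.5°) = 0.283

0.283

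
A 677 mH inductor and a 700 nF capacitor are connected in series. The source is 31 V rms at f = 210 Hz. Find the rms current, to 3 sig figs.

ω = 2πf = 1319 rad/s
X_L = ωL = 893 Ω
X_C = 1/(ωC) = 1080 Ω
Net reactance X = X_L − X_C = -189 Ω
Z = − j189 Ω
|Z| = √(0² + 189²) = 189 Ω
I = V/|Z| = 31/189 = 164 mA

164 mA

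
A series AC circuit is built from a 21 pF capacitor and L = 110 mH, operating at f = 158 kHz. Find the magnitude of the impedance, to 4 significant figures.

61230 Ω

ω = 2πf = 992700 rad/s
X_L = ωL = 109200 Ω
X_C = 1/(ωC) = 47970 Ω
Net reactance X = X_L − X_C = 61230 Ω
Z = j61230 Ω
|Z| = √(0² + 61230²) = 61230 Ω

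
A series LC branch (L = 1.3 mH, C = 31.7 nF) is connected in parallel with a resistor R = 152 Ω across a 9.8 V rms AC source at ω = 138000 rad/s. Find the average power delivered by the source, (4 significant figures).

631.8 mW

X_L = ωL = 179.4 Ω
X_C = 1/(ωC) = 228.6 Ω
Branch 1: Z₁ = R = 152.0 Ω
Branch 2 (series LC): Z₂ = j(X_L − X_C) = −j49.19 Ω
Parallel: Z = Z₁Z₂/(Z₁+Z₂), |Z| = 46.80 Ω, ∠Z = -72.07°
I = V/|Z| = 209.4 mA
P = VI cos φ = 9.8 × 0.2094 × cos(-72.07°) = 631.8 mW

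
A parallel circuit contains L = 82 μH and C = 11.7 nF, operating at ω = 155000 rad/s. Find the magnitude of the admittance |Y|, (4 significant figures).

76.86 mS

X_L = ωL = 12.71 Ω
X_C = 1/(ωC) = 551.4 Ω
Parallel: admittances add. Y = 1/(jωL) + jωC
Y = (0 − j0.07686) S
|Y| = 0.07686 S → |Z| = 1/|Y| = 13.01 Ω, ∠Z = −∠Y = 90.00°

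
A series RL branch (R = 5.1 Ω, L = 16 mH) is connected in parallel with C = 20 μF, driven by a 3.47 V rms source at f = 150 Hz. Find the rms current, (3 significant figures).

157 mA

ω = 2πf = 942.5 rad/s
X_L = ωL = 15.1 Ω
X_C = 1/(ωC) = 53.1 Ω
Branch 1 (R+jX_L): Z₁ = 5.10 + j15.1 Ω, |Z₁| = 15.9 Ω
Branch 2 (−jX_C): Z₂ = −j53.1 Ω
Parallel: Z = Z₁Z₂/(Z₁+Z₂), |Z| = 22.0 Ω, ∠Z = 63.7°
I = V/|Z| = 3.47/22.0 = 157 mA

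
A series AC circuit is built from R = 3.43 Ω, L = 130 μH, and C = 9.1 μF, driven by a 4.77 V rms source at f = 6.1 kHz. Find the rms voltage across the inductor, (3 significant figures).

ω = 2πf = 38330 rad/s
X_L = ωL = 4.98 Ω
X_C = 1/(ωC) = 2.87 Ω
Net reactance X = X_L − X_C = 2.12 Ω
Z = 3.43 + j2.12 Ω
|Z| = √(3.43² + 2.12²) = 4.03 Ω
I = V/|Z| = 1.18 A
V_L = I·|Z_L| = 1.18 × 4.98 = 5.90 V

5.90 V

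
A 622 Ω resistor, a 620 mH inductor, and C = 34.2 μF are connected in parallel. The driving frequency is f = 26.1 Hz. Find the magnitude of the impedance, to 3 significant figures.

ω = 2πf = 164.0 rad/s
X_L = ωL = 102 Ω
X_C = 1/(ωC) = 178 Ω
Parallel: admittances add. Y = 1/R + 1/(jωL) + jωC
Y = (0.00161 − j0.00423) S
|Y| = 0.00452 S → |Z| = 1/|Y| = 221 Ω, ∠Z = −∠Y = 69.2°

221 Ω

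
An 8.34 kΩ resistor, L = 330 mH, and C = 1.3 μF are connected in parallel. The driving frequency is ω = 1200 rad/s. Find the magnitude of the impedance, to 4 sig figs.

1028 Ω

X_L = ωL = 396.0 Ω
X_C = 1/(ωC) = 641.0 Ω
Parallel: admittances add. Y = 1/R + 1/(jωL) + jωC
Y = (0.0001199 − j0.0009653) S
|Y| = 0.0009727 S → |Z| = 1/|Y| = 1028 Ω, ∠Z = −∠Y = 82.92°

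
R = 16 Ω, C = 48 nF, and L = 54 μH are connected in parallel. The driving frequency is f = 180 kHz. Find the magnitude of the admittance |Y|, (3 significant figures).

73.1 mS

ω = 2πf = 1.131e+06 rad/s
X_L = ωL = 61.1 Ω
X_C = 1/(ωC) = 18.4 Ω
Parallel: admittances add. Y = 1/R + 1/(jωL) + jωC
Y = (0.0625 + j0.0379) S
|Y| = 0.0731 S → |Z| = 1/|Y| = 13.7 Ω, ∠Z = −∠Y = -31.2°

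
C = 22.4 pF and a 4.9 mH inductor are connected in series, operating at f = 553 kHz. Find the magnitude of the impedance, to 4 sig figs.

ω = 2πf = 3.475e+06 rad/s
X_L = ωL = 17030 Ω
X_C = 1/(ωC) = 12850 Ω
Net reactance X = X_L − X_C = 4177 Ω
Z = j4177 Ω
|Z| = √(0² + 4177²) = 4177 Ω

4177 Ω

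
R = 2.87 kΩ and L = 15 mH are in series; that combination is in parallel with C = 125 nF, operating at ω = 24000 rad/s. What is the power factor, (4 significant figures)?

X_L = ωL = 360.0 Ω
X_C = 1/(ωC) = 333.3 Ω
Branch 1 (R+jX_L): Z₁ = 2870 + j360.0 Ω, |Z₁| = 2892 Ω
Branch 2 (−jX_C): Z₂ = −j333.3 Ω
Parallel: Z = Z₁Z₂/(Z₁+Z₂), |Z| = 335.9 Ω, ∠Z = -83.38°
cos φ = cos(-83.38°) = 0.1152

0.1152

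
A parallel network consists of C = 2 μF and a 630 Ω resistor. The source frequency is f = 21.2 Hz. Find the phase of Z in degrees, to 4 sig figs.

-9.528°

ω = 2πf = 133.2 rad/s
X_C = 1/(ωC) = 3754 Ω
Parallel: admittances add. Y = 1/R + jωC
Y = (0.001587 + j0.0002664) S
|Y| = 0.001610 S → |Z| = 1/|Y| = 621.3 Ω, ∠Z = −∠Y = -9.528°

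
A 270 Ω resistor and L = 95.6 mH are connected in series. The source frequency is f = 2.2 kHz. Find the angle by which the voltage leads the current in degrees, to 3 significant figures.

78.5°

ω = 2πf = 13820 rad/s
X_L = ωL = 1320 Ω
Z = 270 + j1320 Ω
|Z| = √(270² + 1320²) = 1350 Ω
∠Z = arctan(1320/270) = 78.5°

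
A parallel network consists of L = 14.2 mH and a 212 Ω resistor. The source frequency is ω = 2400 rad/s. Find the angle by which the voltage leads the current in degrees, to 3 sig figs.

80.9°

X_L = ωL = 34.1 Ω
Parallel: admittances add. Y = 1/R + 1/(jωL)
Y = (0.00472 − j0.0293) S
|Y| = 0.0297 S → |Z| = 1/|Y| = 33.6 Ω, ∠Z = −∠Y = 80.9°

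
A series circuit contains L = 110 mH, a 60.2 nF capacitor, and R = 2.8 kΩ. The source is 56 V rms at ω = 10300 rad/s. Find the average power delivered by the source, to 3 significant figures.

X_L = ωL = 1130 Ω
X_C = 1/(ωC) = 1610 Ω
Net reactance X = X_L − X_C = -480 Ω
Z = 2800 − j480 Ω
|Z| = √(2800² + 480²) = 2840 Ω
∠Z = arctan(-480/2800) = -9.72°
I = V/|Z| = 19.7 mA
P = VI cos φ = 56 × 0.0197 × cos(-9.72°) = 1.09 W

1.09 W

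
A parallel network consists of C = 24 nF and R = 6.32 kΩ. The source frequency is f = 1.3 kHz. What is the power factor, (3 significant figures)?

ω = 2πf = 8168 rad/s
X_C = 1/(ωC) = 5100 Ω
Parallel: admittances add. Y = 1/R + jωC
Y = (0.000158 + j0.000196) S
|Y| = 0.000252 S → |Z| = 1/|Y| = 3970 Ω, ∠Z = −∠Y = -51.1°
cos φ = cos(-51.1°) = 0.628

0.628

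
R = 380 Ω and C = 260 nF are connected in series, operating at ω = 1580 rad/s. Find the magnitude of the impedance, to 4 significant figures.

2464 Ω

X_C = 1/(ωC) = 2434 Ω
Z = 380.0 − j2434 Ω
|Z| = √(380.0² + 2434²) = 2464 Ω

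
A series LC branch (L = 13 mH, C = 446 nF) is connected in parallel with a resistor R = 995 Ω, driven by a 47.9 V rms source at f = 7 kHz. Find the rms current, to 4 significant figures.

ω = 2πf = 43980 rad/s
X_L = ωL = 571.8 Ω
X_C = 1/(ωC) = 50.98 Ω
Branch 1: Z₁ = R = 995.0 Ω
Branch 2 (series LC): Z₂ = j(X_L − X_C) = j520.8 Ω
Parallel: Z = Z₁Z₂/(Z₁+Z₂), |Z| = 461.4 Ω, ∠Z = 62.37°
I = V/|Z| = 47.9/461.4 = 103.8 mA

103.8 mA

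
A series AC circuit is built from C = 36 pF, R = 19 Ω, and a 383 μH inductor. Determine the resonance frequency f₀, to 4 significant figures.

1.355 MHz

ω₀ = 1/√(LC) = 1/√(0.000383 × 3.6e-11) = 8.516e+06 rad/s
f₀ = ω₀/(2π) = 1.355 MHz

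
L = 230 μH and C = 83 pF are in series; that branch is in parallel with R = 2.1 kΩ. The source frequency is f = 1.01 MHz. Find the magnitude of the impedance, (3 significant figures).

ω = 2πf = 6.346e+06 rad/s
X_L = ωL = 1460 Ω
X_C = 1/(ωC) = 1900 Ω
Branch 1: Z₁ = R = 2100 Ω
Branch 2 (series LC): Z₂ = j(X_L − X_C) = −j439 Ω
Parallel: Z = Z₁Z₂/(Z₁+Z₂), |Z| = 430 Ω, ∠Z = -78.2°

430 Ω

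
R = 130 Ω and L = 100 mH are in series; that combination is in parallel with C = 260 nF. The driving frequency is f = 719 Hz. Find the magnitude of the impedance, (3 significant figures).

ω = 2πf = 4518 rad/s
X_L = ωL = 452 Ω
X_C = 1/(ωC) = 851 Ω
Branch 1 (R+jX_L): Z₁ = 130 + j452 Ω, |Z₁| = 470 Ω
Branch 2 (−jX_C): Z₂ = −j851 Ω
Parallel: Z = Z₁Z₂/(Z₁+Z₂), |Z| = 952 Ω, ∠Z = 55.9°

952 Ω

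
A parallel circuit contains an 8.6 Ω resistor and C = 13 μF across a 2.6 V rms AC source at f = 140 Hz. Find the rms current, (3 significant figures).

304 mA

ω = 2πf = 879.6 rad/s
X_C = 1/(ωC) = 87.4 Ω
Parallel: admittances add. Y = 1/R + jωC
Y = (0.116 + j0.0114) S
|Y| = 0.117 S → |Z| = 1/|Y| = 8.56 Ω, ∠Z = −∠Y = -5.62°
I = V/|Z| = 2.6/8.56 = 304 mA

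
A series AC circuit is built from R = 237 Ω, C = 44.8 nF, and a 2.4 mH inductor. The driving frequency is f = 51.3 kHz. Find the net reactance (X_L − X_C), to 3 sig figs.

ω = 2πf = 322300 rad/s
X_L = ωL = 774 Ω
X_C = 1/(ωC) = 69.3 Ω
X = 774 − 69.3 = 704 Ω

704 Ω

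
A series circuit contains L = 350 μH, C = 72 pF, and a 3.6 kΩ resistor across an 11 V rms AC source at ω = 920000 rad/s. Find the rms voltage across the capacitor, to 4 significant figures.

10.92 V

X_L = ωL = 322.0 Ω
X_C = 1/(ωC) = 15100 Ω
Net reactance X = X_L − X_C = -14770 Ω
Z = 3600 − j14770 Ω
|Z| = √(3600² + 14770²) = 15210 Ω
I = V/|Z| = 723.4 μA
V_C = I·|Z_C| = 0.0007234 × 15100 = 10.92 V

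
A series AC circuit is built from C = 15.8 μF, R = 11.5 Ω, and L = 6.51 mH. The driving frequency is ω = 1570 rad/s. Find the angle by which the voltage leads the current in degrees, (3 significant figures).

-69.1°

X_L = ωL = 10.2 Ω
X_C = 1/(ωC) = 40.3 Ω
Net reactance X = X_L − X_C = -30.1 Ω
Z = 11.5 − j30.1 Ω
|Z| = √(11.5² + 30.1²) = 32.2 Ω
∠Z = arctan(-30.1/11.5) = -69.1°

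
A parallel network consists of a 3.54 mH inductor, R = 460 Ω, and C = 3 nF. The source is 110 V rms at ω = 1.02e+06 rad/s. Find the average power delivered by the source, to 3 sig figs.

26.3 W

X_L = ωL = 3610 Ω
X_C = 1/(ωC) = 327 Ω
Parallel: admittances add. Y = 1/R + 1/(jωL) + jωC
Y = (0.00217 + j0.00278) S
|Y| = 0.00353 S → |Z| = 1/|Y| = 283 Ω, ∠Z = −∠Y = -52.0°
I = V/|Z| = 388 mA
P = VI cos φ = 110 × 0.388 × cos(-52.0°) = 26.3 W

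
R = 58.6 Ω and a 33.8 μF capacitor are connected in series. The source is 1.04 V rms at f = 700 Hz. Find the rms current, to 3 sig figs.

17.6 mA

ω = 2πf = 4398 rad/s
X_C = 1/(ωC) = 6.73 Ω
Z = 58.6 − j6.73 Ω
|Z| = √(58.6² + 6.73²) = 59.0 Ω
I = V/|Z| = 1.04/59.0 = 17.6 mA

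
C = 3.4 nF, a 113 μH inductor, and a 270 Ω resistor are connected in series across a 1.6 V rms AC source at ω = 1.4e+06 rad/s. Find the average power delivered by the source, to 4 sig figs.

X_L = ωL = 158.2 Ω
X_C = 1/(ωC) = 210.1 Ω
Net reactance X = X_L − X_C = -51.88 Ω
Z = 270.0 − j51.88 Ω
|Z| = √(270.0² + 51.88²) = 274.9 Ω
∠Z = arctan(-51.88/270.0) = -10.88°
I = V/|Z| = 5.819 mA
P = VI cos φ = 1.6 × 0.005819 × cos(-10.88°) = 9.144 mW

9.144 mW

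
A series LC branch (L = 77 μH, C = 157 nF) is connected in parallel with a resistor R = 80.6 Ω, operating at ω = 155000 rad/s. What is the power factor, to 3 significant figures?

X_L = ωL = 11.9 Ω
X_C = 1/(ωC) = 41.1 Ω
Branch 1: Z₁ = R = 80.6 Ω
Branch 2 (series LC): Z₂ = j(X_L − X_C) = −j29.2 Ω
Parallel: Z = Z₁Z₂/(Z₁+Z₂), |Z| = 27.4 Ω, ∠Z = -70.1°
cos φ = cos(-70.1°) = 0.340

0.340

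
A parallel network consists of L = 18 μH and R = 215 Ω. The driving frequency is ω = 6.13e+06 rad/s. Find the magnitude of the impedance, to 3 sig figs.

X_L = ωL = 110 Ω
Parallel: admittances add. Y = 1/R + 1/(jωL)
Y = (0.00465 − j0.00906) S
|Y| = 0.0102 S → |Z| = 1/|Y| = 98.2 Ω, ∠Z = −∠Y = 62.8°

98.2 Ω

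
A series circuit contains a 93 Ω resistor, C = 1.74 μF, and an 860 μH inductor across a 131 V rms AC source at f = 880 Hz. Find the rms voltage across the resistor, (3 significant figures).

ω = 2πf = 5529 rad/s
X_L = ωL = 4.76 Ω
X_C = 1/(ωC) = 104 Ω
Net reactance X = X_L − X_C = -99.2 Ω
Z = 93.0 − j99.2 Ω
|Z| = √(93.0² + 99.2²) = 136 Ω
I = V/|Z| = 963 mA
V_R = I·|Z_R| = 0.963 × 93.0 = 89.6 V

89.6 V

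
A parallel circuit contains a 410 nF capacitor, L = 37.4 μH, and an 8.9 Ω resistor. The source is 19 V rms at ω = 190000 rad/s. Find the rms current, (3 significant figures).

X_L = ωL = 7.11 Ω
X_C = 1/(ωC) = 12.8 Ω
Parallel: admittances add. Y = 1/R + 1/(jωL) + jωC
Y = (0.112 − j0.0628) S
|Y| = 0.129 S → |Z| = 1/|Y| = 7.77 Ω, ∠Z = −∠Y = 29.2°
I = V/|Z| = 19/7.77 = 2.45 A

2.45 A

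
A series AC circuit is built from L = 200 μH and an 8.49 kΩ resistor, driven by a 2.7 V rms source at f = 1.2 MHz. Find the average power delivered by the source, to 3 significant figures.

ω = 2πf = 7.54e+06 rad/s
X_L = ωL = 1510 Ω
Z = 8490 + j1510 Ω
|Z| = √(8490² + 1510²) = 8620 Ω
∠Z = arctan(1510/8490) = 10.1°
I = V/|Z| = 313 μA
P = VI cos φ = 2.7 × 0.000313 × cos(10.1°) = 832 μW

832 μW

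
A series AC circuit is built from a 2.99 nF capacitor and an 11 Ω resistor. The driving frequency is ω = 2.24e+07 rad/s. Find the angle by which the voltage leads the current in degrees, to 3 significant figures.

-53.6°

X_C = 1/(ωC) = 14.9 Ω
Z = 11.0 − j14.9 Ω
|Z| = √(11.0² + 14.9²) = 18.5 Ω
∠Z = arctan(-14.9/11.0) = -53.6°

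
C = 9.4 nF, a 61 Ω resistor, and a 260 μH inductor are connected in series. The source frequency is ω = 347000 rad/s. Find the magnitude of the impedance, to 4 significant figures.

X_L = ωL = 90.22 Ω
X_C = 1/(ωC) = 306.6 Ω
Net reactance X = X_L − X_C = -216.4 Ω
Z = 61.00 − j216.4 Ω
|Z| = √(61.00² + 216.4²) = 224.8 Ω

224.8 Ω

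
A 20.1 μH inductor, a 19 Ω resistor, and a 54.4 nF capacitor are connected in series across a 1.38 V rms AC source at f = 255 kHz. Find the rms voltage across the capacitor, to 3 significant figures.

0.563 V

ω = 2πf = 1.602e+06 rad/s
X_L = ωL = 32.2 Ω
X_C = 1/(ωC) = 11.5 Ω
Net reactance X = X_L − X_C = 20.7 Ω
Z = 19.0 + j20.7 Ω
|Z| = √(19.0² + 20.7²) = 28.1 Ω
I = V/|Z| = 49.1 mA
V_C = I·|Z_C| = 0.0491 × 11.5 = 0.563 V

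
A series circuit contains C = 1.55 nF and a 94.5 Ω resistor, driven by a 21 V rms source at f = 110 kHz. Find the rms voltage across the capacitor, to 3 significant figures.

20.9 V

ω = 2πf = 691200 rad/s
X_C = 1/(ωC) = 933 Ω
Z = 94.5 − j933 Ω
|Z| = √(94.5² + 933²) = 938 Ω
I = V/|Z| = 22.4 mA
V_C = I·|Z_C| = 0.0224 × 933 = 20.9 V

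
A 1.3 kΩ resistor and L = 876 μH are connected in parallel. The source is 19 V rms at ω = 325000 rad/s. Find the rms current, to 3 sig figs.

68.3 mA

X_L = ωL = 285 Ω
Parallel: admittances add. Y = 1/R + 1/(jωL)
Y = (0.000769 − j0.00351) S
|Y| = 0.00360 S → |Z| = 1/|Y| = 278 Ω, ∠Z = −∠Y = 77.6°
I = V/|Z| = 19/278 = 68.3 mA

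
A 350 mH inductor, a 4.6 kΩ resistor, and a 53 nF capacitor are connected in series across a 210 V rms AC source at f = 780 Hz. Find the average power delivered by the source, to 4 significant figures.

ω = 2πf = 4901 rad/s
X_L = ωL = 1715 Ω
X_C = 1/(ωC) = 3850 Ω
Net reactance X = X_L − X_C = -2135 Ω
Z = 4600 − j2135 Ω
|Z| = √(4600² + 2135²) = 5071 Ω
∠Z = arctan(-2135/4600) = -24.89°
I = V/|Z| = 41.41 mA
P = VI cos φ = 210 × 0.04141 × cos(-24.89°) = 7.888 W

7.888 W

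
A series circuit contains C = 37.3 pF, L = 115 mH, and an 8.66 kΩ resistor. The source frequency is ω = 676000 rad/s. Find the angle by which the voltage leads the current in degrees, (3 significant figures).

X_L = ωL = 77700 Ω
X_C = 1/(ωC) = 39700 Ω
Net reactance X = X_L − X_C = 38100 Ω
Z = 8660 + j38100 Ω
|Z| = √(8660² + 38100²) = 39100 Ω
∠Z = arctan(38100/8660) = 77.2°

77.2°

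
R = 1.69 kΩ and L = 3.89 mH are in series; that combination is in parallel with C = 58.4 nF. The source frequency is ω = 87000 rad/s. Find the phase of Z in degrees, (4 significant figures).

X_L = ωL = 338.4 Ω
X_C = 1/(ωC) = 196.8 Ω
Branch 1 (R+jX_L): Z₁ = 1690 + j338.4 Ω, |Z₁| = 1724 Ω
Branch 2 (−jX_C): Z₂ = −j196.8 Ω
Parallel: Z = Z₁Z₂/(Z₁+Z₂), |Z| = 200.0 Ω, ∠Z = -83.47°

-83.47°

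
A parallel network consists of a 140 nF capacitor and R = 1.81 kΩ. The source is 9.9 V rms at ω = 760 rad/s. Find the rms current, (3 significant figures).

5.57 mA

X_C = 1/(ωC) = 9400 Ω
Parallel: admittances add. Y = 1/R + jωC
Y = (0.000552 + j0.000106) S
|Y| = 0.000563 S → |Z| = 1/|Y| = 1780 Ω, ∠Z = −∠Y = -10.9°
I = V/|Z| = 9.9/1780 = 5.57 mA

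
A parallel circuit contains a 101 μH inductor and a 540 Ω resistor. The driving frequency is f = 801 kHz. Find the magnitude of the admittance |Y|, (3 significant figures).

ω = 2πf = 5.033e+06 rad/s
X_L = ωL = 508 Ω
Parallel: admittances add. Y = 1/R + 1/(jωL)
Y = (0.00185 − j0.00197) S
|Y| = 0.00270 S → |Z| = 1/|Y| = 370 Ω, ∠Z = −∠Y = 46.7°

2.70 mS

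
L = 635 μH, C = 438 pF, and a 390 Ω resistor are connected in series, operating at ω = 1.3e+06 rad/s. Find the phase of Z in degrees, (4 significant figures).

-67.27°

X_L = ωL = 825.5 Ω
X_C = 1/(ωC) = 1756 Ω
Net reactance X = X_L − X_C = -930.7 Ω
Z = 390.0 − j930.7 Ω
|Z| = √(390.0² + 930.7²) = 1009 Ω
∠Z = arctan(-930.7/390.0) = -67.27°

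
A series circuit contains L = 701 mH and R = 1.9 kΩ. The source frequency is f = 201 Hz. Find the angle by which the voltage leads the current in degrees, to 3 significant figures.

25.0°

ω = 2πf = 1263 rad/s
X_L = ωL = 885 Ω
Z = 1900 + j885 Ω
|Z| = √(1900² + 885²) = 2100 Ω
∠Z = arctan(885/1900) = 25.0°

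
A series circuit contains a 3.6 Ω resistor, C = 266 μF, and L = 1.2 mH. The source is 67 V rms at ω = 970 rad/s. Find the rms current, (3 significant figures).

14.9 A

X_L = ωL = 1.16 Ω
X_C = 1/(ωC) = 3.88 Ω
Net reactance X = X_L − X_C = -2.71 Ω
Z = 3.60 − j2.71 Ω
|Z| = √(3.60² + 2.71²) = 4.51 Ω
I = V/|Z| = 67/4.51 = 14.9 A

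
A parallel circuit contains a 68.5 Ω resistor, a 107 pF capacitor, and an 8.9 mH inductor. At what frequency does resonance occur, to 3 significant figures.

ω₀ = 1/√(LC) = 1/√(0.0089 × 1.07e-10) = 1.025e+06 rad/s
f₀ = ω₀/(2π) = 163 kHz

163 kHz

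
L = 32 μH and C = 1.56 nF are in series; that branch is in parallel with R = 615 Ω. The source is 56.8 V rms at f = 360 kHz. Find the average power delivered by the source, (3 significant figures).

ω = 2πf = 2.262e+06 rad/s
X_L = ωL = 72.4 Ω
X_C = 1/(ωC) = 283 Ω
Branch 1: Z₁ = R = 615 Ω
Branch 2 (series LC): Z₂ = j(X_L − X_C) = −j211 Ω
Parallel: Z = Z₁Z₂/(Z₁+Z₂), |Z| = 200 Ω, ∠Z = -71.1°
I = V/|Z| = 285 mA
P = VI cos φ = 56.8 × 0.285 × cos(-71.1°) = 5.25 W

5.25 W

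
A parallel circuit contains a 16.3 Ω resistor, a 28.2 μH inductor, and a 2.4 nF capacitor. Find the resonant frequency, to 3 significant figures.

612 kHz

ω₀ = 1/√(LC) = 1/√(2.82e-05 × 2.4e-09) = 3.844e+06 rad/s
f₀ = ω₀/(2π) = 612 kHz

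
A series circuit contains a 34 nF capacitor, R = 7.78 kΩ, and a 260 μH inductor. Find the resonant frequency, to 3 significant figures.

53.5 kHz

ω₀ = 1/√(LC) = 1/√(0.00026 × 3.4e-08) = 336300 rad/s
f₀ = ω₀/(2π) = 53.5 kHz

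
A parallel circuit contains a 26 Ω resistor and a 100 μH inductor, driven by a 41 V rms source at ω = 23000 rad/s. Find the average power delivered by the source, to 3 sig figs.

64.7 W

X_L = ωL = 2.30 Ω
Parallel: admittances add. Y = 1/R + 1/(jωL)
Y = (0.0385 − j0.435) S
|Y| = 0.436 S → |Z| = 1/|Y| = 2.29 Ω, ∠Z = −∠Y = 84.9°
I = V/|Z| = 17.9 A
P = VI cos φ = 41 × 17.9 × cos(84.9°) = 64.7 W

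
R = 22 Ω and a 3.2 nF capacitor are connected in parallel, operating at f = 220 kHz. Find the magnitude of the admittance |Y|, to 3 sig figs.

ω = 2πf = 1.382e+06 rad/s
X_C = 1/(ωC) = 226 Ω
Parallel: admittances add. Y = 1/R + jωC
Y = (0.0455 + j0.00442) S
|Y| = 0.0457 S → |Z| = 1/|Y| = 21.9 Ω, ∠Z = −∠Y = -5.56°

45.7 mS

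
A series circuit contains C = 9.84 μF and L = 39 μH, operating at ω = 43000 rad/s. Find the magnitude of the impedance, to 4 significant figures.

0.6864 Ω

X_L = ωL = 1.677 Ω
X_C = 1/(ωC) = 2.363 Ω
Net reactance X = X_L − X_C = -0.6864 Ω
Z = − j0.6864 Ω
|Z| = √(0² + 0.6864²) = 0.6864 Ω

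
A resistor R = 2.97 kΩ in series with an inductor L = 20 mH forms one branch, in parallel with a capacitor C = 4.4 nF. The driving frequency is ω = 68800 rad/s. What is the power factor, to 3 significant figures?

X_L = ωL = 1380 Ω
X_C = 1/(ωC) = 3300 Ω
Branch 1 (R+jX_L): Z₁ = 2970 + j1380 Ω, |Z₁| = 3270 Ω
Branch 2 (−jX_C): Z₂ = −j3300 Ω
Parallel: Z = Z₁Z₂/(Z₁+Z₂), |Z| = 3050 Ω, ∠Z = -32.2°
cos φ = cos(-32.2°) = 0.847

0.847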